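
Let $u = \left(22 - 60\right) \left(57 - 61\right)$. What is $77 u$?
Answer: $11704$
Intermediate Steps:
$u = 152$ ($u = \left(-38\right) \left(-4\right) = 152$)
$77 u = 77 \cdot 152 = 11704$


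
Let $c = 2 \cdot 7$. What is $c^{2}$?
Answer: $196$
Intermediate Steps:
$c = 14$
$c^{2} = 14^{2} = 196$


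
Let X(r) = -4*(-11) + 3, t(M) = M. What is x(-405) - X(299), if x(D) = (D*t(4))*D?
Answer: 656053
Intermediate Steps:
X(r) = 47 (X(r) = 44 + 3 = 47)
x(D) = 4*D² (x(D) = (D*4)*D = (4*D)*D = 4*D²)
x(-405) - X(299) = 4*(-405)² - 1*47 = 4*164025 - 47 = 656100 - 47 = 656053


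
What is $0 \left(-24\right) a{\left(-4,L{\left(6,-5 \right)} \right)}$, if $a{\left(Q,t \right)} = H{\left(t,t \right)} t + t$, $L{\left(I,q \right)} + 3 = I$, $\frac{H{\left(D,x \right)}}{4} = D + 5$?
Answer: $0$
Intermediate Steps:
$H{\left(D,x \right)} = 20 + 4 D$ ($H{\left(D,x \right)} = 4 \left(D + 5\right) = 4 \left(5 + D\right) = 20 + 4 D$)
$L{\left(I,q \right)} = -3 + I$
$a{\left(Q,t \right)} = t + t \left(20 + 4 t\right)$ ($a{\left(Q,t \right)} = \left(20 + 4 t\right) t + t = t \left(20 + 4 t\right) + t = t + t \left(20 + 4 t\right)$)
$0 \left(-24\right) a{\left(-4,L{\left(6,-5 \right)} \right)} = 0 \left(-24\right) \left(-3 + 6\right) \left(21 + 4 \left(-3 + 6\right)\right) = 0 \cdot 3 \left(21 + 4 \cdot 3\right) = 0 \cdot 3 \left(21 + 12\right) = 0 \cdot 3 \cdot 33 = 0 \cdot 99 = 0$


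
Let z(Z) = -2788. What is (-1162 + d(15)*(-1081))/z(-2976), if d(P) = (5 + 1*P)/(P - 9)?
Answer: 3574/2091 ≈ 1.7092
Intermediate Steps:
d(P) = (5 + P)/(-9 + P)
(-1162 + d(15)*(-1081))/z(-2976) = (-1162 + ((5 + 15)/(-9 + 15))*(-1081))/(-2788) = (-1162 + (20/6)*(-1081))*(-1/2788) = (-1162 + ((1/6)*20)*(-1081))*(-1/2788) = (-1162 + (10/3)*(-1081))*(-1/2788) = (-1162 - 10810/3)*(-1/2788) = -14296/3*(-1/2788) = 3574/2091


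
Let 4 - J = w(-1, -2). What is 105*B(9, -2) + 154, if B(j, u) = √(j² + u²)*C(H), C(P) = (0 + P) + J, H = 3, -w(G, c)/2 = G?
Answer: 154 + 525*√85 ≈ 4994.3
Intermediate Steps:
w(G, c) = -2*G
J = 2 (J = 4 - (-2)*(-1) = 4 - 1*2 = 4 - 2 = 2)
C(P) = 2 + P (C(P) = (0 + P) + 2 = P + 2 = 2 + P)
B(j, u) = 5*√(j² + u²) (B(j, u) = √(j² + u²)*(2 + 3) = √(j² + u²)*5 = 5*√(j² + u²))
105*B(9, -2) + 154 = 105*(5*√(9² + (-2)²)) + 154 = 105*(5*√(81 + 4)) + 154 = 105*(5*√85) + 154 = 525*√85 + 154 = 154 + 525*√85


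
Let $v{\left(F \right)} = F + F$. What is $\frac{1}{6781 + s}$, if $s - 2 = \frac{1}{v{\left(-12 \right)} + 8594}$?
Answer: $\frac{8570}{58130311} \approx 0.00014743$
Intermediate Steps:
$v{\left(F \right)} = 2 F$
$s = \frac{17141}{8570}$ ($s = 2 + \frac{1}{2 \left(-12\right) + 8594} = 2 + \frac{1}{-24 + 8594} = 2 + \frac{1}{8570} = \frac{17141}{8570} \approx 2.0001$)
$\frac{1}{6781 + s} = \frac{1}{6781 + \frac{17141}{8570}} = \frac{1}{\frac{58130311}{8570}} = \frac{8570}{58130311}$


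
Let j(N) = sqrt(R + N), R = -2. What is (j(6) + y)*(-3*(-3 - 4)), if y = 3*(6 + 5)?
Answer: 735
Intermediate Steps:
y = 33 (y = 3*11 = 33)
j(N) = sqrt(-2 + N)
(j(6) + y)*(-3*(-3 - 4)) = (sqrt(-2 + 6) + 33)*(-3*(-3 - 4)) = (sqrt(4) + 33)*(-3*(-7)) = (2 + 33)*21 = 35*21 = 735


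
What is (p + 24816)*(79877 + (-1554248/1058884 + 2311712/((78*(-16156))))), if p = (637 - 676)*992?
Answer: -1184691080003914928/1069208119 ≈ -1.1080e+9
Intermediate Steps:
p = -38688 (p = -39*992 = -38688)
(p + 24816)*(79877 + (-1554248/1058884 + 2311712/((78*(-16156))))) = (-38688 + 24816)*(79877 + (-1554248/1058884 + 2311712/((78*(-16156))))) = -13872*(79877 + (-1554248*1/1058884 + 2311712/(-1260168))) = -13872*(79877 + (-388562/264721 + 2311712*(-1/1260168))) = -13872*(79877 + (-388562/264721 - 22228/12117)) = -13872*(79877 - 10592424142/3207624357) = -13872*256204818339947/3207624357 = -1184691080003914928/1069208119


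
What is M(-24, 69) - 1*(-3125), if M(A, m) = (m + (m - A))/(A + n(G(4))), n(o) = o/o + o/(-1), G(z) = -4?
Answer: 59213/19 ≈ 3116.5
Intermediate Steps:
n(o) = 1 - o (n(o) = 1 + o*(-1) = 1 - o)
M(A, m) = (-A + 2*m)/(5 + A) (M(A, m) = (m + (m - A))/(A + (1 - 1*(-4))) = (-A + 2*m)/(A + (1 + 4)) = (-A + 2*m)/(A + 5) = (-A + 2*m)/(5 + A))
M(-24, 69) - 1*(-3125) = (-1*(-24) + 2*69)/(5 - 24) - 1*(-3125) = (24 + 138)/(-19) + 3125 = -1/19*162 + 3125 = -162/19 + 3125 = 59213/19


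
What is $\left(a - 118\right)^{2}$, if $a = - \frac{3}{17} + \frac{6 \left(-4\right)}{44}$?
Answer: $\frac{492884401}{34969} \approx 14095.0$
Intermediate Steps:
$a = - \frac{135}{187}$ ($a = \left(-3\right) \frac{1}{17} - \frac{6}{11} = - \frac{3}{17} - \frac{6}{11} = - \frac{135}{187} \approx -0.72192$)
$\left(a - 118\right)^{2} = \left(- \frac{135}{187} - 118\right)^{2} = \left(- \frac{22201}{187}\right)^{2} = \frac{492884401}{34969}$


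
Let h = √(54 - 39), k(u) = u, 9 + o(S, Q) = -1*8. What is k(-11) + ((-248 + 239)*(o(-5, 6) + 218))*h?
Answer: -11 - 1809*√15 ≈ -7017.2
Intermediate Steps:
o(S, Q) = -17 (o(S, Q) = -9 - 1*8 = -9 - 8 = -17)
h = √15 ≈ 3.8730
k(-11) + ((-248 + 239)*(o(-5, 6) + 218))*h = -11 + ((-248 + 239)*(-17 + 218))*√15 = -11 + (-9*201)*√15 = -11 - 1809*√15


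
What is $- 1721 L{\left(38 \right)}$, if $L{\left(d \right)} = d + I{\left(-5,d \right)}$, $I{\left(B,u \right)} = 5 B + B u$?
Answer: $304617$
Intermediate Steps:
$L{\left(d \right)} = -25 - 4 d$ ($L{\left(d \right)} = d - 5 \left(5 + d\right) = d - \left(25 + 5 d\right) = -25 - 4 d$)
$- 1721 L{\left(38 \right)} = - 1721 \left(-25 - 152\right) = \left(-1721\right) \left(-177\right) = 304617$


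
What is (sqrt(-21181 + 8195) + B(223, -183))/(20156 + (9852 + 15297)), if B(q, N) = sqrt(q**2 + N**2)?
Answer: sqrt(83218)/45305 + I*sqrt(12986)/45305 ≈ 0.0063674 + 0.0025153*I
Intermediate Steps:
B(q, N) = sqrt(N**2 + q**2)
(sqrt(-21181 + 8195) + B(223, -183))/(20156 + (9852 + 15297)) = (sqrt(-21181 + 8195) + sqrt((-183)**2 + 223**2))/(20156 + (9852 + 15297)) = (sqrt(-12986) + sqrt(33489 + 49729))/(20156 + 25149) = (I*sqrt(12986) + sqrt(83218))/45305 = (sqrt(83218) + I*sqrt(12986))*(1/45305) = sqrt(83218)/45305 + I*sqrt(12986)/45305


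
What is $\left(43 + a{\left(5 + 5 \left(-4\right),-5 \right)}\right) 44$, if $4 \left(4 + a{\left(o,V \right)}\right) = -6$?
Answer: $1650$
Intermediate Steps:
$a{\left(o,V \right)} = - \frac{11}{2}$ ($a{\left(o,V \right)} = -4 + \frac{1}{4} \left(-6\right) = -4 - \frac{3}{2} = - \frac{11}{2}$)
$\left(43 + a{\left(5 + 5 \left(-4\right),-5 \right)}\right) 44 = \left(43 - \frac{11}{2}\right) 44 = \frac{75}{2} \cdot 44 = 1650$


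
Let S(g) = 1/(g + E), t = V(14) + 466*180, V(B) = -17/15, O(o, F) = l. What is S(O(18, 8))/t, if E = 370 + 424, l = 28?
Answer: 5/344742142 ≈ 1.4504e-8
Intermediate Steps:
O(o, F) = 28
V(B) = -17/15 (V(B) = -17*1/15 = -17/15)
t = 1258183/15 (t = -17/15 + 466*180 = -17/15 + 83880 = 1258183/15 ≈ 83879.)
E = 794
S(g) = 1/(794 + g) (S(g) = 1/(g + 794) = 1/(794 + g))
S(O(18, 8))/t = 1/((794 + 28)*(1258183/15)) = (15/1258183)/822 = (1/822)*(15/1258183) = 5/344742142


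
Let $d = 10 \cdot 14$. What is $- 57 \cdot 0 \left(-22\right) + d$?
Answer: $140$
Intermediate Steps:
$d = 140$
$- 57 \cdot 0 \left(-22\right) + d = - 57 \cdot 0 \left(-22\right) + 140 = \left(-57\right) 0 + 140 = 0 + 140 = 140$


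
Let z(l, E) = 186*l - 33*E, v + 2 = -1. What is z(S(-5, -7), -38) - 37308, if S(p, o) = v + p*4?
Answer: -40332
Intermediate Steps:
v = -3 (v = -2 - 1 = -3)
S(p, o) = -3 + 4*p (S(p, o) = -3 + p*4 = -3 + 4*p)
z(l, E) = -33*E + 186*l
z(S(-5, -7), -38) - 37308 = (-33*(-38) + 186*(-3 + 4*(-5))) - 37308 = (1254 + 186*(-3 - 20)) - 37308 = (1254 + 186*(-23)) - 37308 = (1254 - 4278) - 37308 = -3024 - 37308 = -40332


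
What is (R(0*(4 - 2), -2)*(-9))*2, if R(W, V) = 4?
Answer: -72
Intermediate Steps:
(R(0*(4 - 2), -2)*(-9))*2 = (4*(-9))*2 = -36*2 = -72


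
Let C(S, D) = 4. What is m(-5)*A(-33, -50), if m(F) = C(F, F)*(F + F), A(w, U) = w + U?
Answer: 3320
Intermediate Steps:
A(w, U) = U + w
m(F) = 8*F (m(F) = 4*(F + F) = 4*(2*F) = 8*F)
m(-5)*A(-33, -50) = (8*(-5))*(-50 - 33) = -40*(-83) = 3320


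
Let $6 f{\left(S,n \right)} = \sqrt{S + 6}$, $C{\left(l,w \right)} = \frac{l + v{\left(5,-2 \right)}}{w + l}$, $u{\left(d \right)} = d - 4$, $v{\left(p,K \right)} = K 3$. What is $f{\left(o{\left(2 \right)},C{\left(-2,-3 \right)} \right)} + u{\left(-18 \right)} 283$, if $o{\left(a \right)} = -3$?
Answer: $-6226 + \frac{\sqrt{3}}{6} \approx -6225.7$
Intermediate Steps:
$v{\left(p,K \right)} = 3 K$
$u{\left(d \right)} = -4 + d$ ($u{\left(d \right)} = d - 4 = -4 + d$)
$C{\left(l,w \right)} = \frac{-6 + l}{l + w}$ ($C{\left(l,w \right)} = \frac{l + 3 \left(-2\right)}{w + l} = \frac{l - 6}{l + w} = \frac{-6 + l}{l + w}$)
$f{\left(S,n \right)} = \frac{\sqrt{6 + S}}{6}$ ($f{\left(S,n \right)} = \frac{\sqrt{S + 6}}{6} = \frac{\sqrt{6 + S}}{6}$)
$f{\left(o{\left(2 \right)},C{\left(-2,-3 \right)} \right)} + u{\left(-18 \right)} 283 = \frac{\sqrt{6 - 3}}{6} + \left(-4 - 18\right) 283 = \frac{\sqrt{3}}{6} - 6226 = -6226 + \frac{\sqrt{3}}{6}$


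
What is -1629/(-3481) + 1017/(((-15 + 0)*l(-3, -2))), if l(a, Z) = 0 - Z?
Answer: -1163769/34810 ≈ -33.432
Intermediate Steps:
l(a, Z) = -Z
-1629/(-3481) + 1017/(((-15 + 0)*l(-3, -2))) = -1629/(-3481) + 1017/(((-15 + 0)*(-1*(-2)))) = -1629*(-1/3481) + 1017/((-15*2)) = 1629/3481 + 1017/(-30) = 1629/3481 + 1017*(-1/30) = 1629/3481 - 339/10 = -1163769/34810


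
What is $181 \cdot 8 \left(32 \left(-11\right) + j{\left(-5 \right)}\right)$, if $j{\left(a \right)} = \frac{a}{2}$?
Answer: $-513316$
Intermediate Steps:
$j{\left(a \right)} = \frac{a}{2}$ ($j{\left(a \right)} = a \frac{1}{2} = \frac{a}{2}$)
$181 \cdot 8 \left(32 \left(-11\right) + j{\left(-5 \right)}\right) = 181 \cdot 8 \left(32 \left(-11\right) + \frac{1}{2} \left(-5\right)\right) = 181 \cdot 8 \left(-352 - \frac{5}{2}\right) = 181 \cdot 8 \left(- \frac{709}{2}\right) = 181 \left(-2836\right) = -513316$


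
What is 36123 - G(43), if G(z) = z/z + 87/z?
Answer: 1553159/43 ≈ 36120.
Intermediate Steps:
G(z) = 1 + 87/z
36123 - G(43) = 36123 - (87 + 43)/43 = 36123 - 130/43 = 1553159/43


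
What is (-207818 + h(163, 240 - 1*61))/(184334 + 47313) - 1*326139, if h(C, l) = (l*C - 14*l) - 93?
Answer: -75549302173/231647 ≈ -3.2614e+5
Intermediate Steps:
h(C, l) = -93 - 14*l + C*l (h(C, l) = (C*l - 14*l) - 93 = (-14*l + C*l) - 93 = -93 - 14*l + C*l)
(-207818 + h(163, 240 - 1*61))/(184334 + 47313) - 1*326139 = (-207818 + (-93 - 14*(240 - 1*61) + 163*(240 - 1*61)))/(184334 + 47313) - 1*326139 = (-207818 + (-93 - 14*(240 - 61) + 163*(240 - 61)))/231647 - 326139 = (-207818 + (-93 - 14*179 + 163*179))*(1/231647) - 326139 = (-207818 + (-93 - 2506 + 29177))*(1/231647) - 326139 = (-207818 + 26578)*(1/231647) - 326139 = -181240*1/231647 - 326139 = -181240/231647 - 326139 = -75549302173/231647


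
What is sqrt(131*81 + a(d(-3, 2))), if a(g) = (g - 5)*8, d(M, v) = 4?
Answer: sqrt(10603) ≈ 102.97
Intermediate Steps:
a(g) = -40 + 8*g (a(g) = (-5 + g)*8 = -40 + 8*g)
sqrt(131*81 + a(d(-3, 2))) = sqrt(131*81 + (-40 + 8*4)) = sqrt(10611 + (-40 + 32)) = sqrt(10611 - 8) = sqrt(10603)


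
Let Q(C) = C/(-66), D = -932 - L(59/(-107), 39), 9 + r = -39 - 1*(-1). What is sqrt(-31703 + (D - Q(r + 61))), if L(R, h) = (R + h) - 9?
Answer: I*sqrt(407256426489)/3531 ≈ 180.73*I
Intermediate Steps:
r = -47 (r = -9 + (-39 - 1*(-1)) = -9 + (-39 + 1) = -9 - 38 = -47)
L(R, h) = -9 + R + h
D = -102875/107 (D = -932 - (-9 + 59/(-107) + 39) = -932 - (-9 + 59*(-1/107) + 39) = -932 - (-9 - 59/107 + 39) = -932 - 1*3151/107 = -932 - 3151/107 = -102875/107 ≈ -961.45)
Q(C) = -C/66 (Q(C) = C*(-1/66) = -C/66)
sqrt(-31703 + (D - Q(r + 61))) = sqrt(-31703 + (-102875/107 - (-1)*(-47 + 61)/66)) = sqrt(-31703 + (-102875/107 - (-1)*14/66)) = sqrt(-31703 + (-102875/107 - 1*(-7/33))) = sqrt(-31703 + (-102875/107 + 7/33)) = sqrt(-31703 - 3394126/3531) = sqrt(-115337419/3531) = I*sqrt(407256426489)/3531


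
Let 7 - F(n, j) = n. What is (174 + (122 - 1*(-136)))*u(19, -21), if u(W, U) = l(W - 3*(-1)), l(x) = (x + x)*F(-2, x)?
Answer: 171072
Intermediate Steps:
F(n, j) = 7 - n
l(x) = 18*x (l(x) = (x + x)*(7 - 1*(-2)) = (2*x)*(7 + 2) = (2*x)*9 = 18*x)
u(W, U) = 54 + 18*W (u(W, U) = 18*(W - 3*(-1)) = 18*(W + 3) = 18*(3 + W) = 54 + 18*W)
(174 + (122 - 1*(-136)))*u(19, -21) = (174 + (122 - 1*(-136)))*(54 + 18*19) = (174 + (122 + 136))*(54 + 342) = (174 + 258)*396 = 432*396 = 171072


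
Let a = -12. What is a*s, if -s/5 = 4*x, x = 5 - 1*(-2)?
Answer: 1680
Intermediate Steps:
x = 7 (x = 5 + 2 = 7)
s = -140 (s = -20*7 = -5*28 = -140)
a*s = -12*(-140) = 1680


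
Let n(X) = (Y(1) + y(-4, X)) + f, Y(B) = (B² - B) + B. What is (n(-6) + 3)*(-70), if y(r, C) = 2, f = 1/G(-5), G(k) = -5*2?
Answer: -413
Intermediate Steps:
G(k) = -10
Y(B) = B²
f = -⅒ (f = 1/(-10) = -⅒ ≈ -0.10000)
n(X) = 29/10 (n(X) = (1² + 2) - ⅒ = (1 + 2) - ⅒ = 3 - ⅒ = 29/10)
(n(-6) + 3)*(-70) = (29/10 + 3)*(-70) = (59/10)*(-70) = -413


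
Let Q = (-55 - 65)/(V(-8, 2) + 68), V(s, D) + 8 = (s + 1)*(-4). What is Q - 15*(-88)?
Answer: 14505/11 ≈ 1318.6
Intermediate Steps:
V(s, D) = -12 - 4*s (V(s, D) = -8 + (s + 1)*(-4) = -8 + (1 + s)*(-4) = -8 + (-4 - 4*s) = -12 - 4*s)
Q = -15/11 (Q = (-55 - 65)/((-12 - 4*(-8)) + 68) = -120/((-12 + 32) + 68) = -120/(20 + 68) = -120/88 = -120*1/88 = -15/11 ≈ -1.3636)
Q - 15*(-88) = -15/11 - 15*(-88) = -15/11 + 1320 = 14505/11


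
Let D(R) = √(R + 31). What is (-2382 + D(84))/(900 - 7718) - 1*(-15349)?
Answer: 52325932/3409 - √115/6818 ≈ 15349.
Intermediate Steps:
D(R) = √(31 + R)
(-2382 + D(84))/(900 - 7718) - 1*(-15349) = (-2382 + √(31 + 84))/(900 - 7718) - 1*(-15349) = (-2382 + √115)/(-6818) + 15349 = (-2382 + √115)*(-1/6818) + 15349 = (1191/3409 - √115/6818) + 15349 = 52325932/3409 - √115/6818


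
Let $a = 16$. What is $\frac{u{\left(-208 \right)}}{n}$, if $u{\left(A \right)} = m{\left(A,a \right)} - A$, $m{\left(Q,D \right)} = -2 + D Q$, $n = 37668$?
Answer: $- \frac{1561}{18834} \approx -0.082882$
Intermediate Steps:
$u{\left(A \right)} = -2 + 15 A$ ($u{\left(A \right)} = \left(-2 + 16 A\right) - A = -2 + 15 A$)
$\frac{u{\left(-208 \right)}}{n} = \frac{-2 + 15 \left(-208\right)}{37668} = \left(-2 - 3120\right) \frac{1}{37668} = \left(-3122\right) \frac{1}{37668} = - \frac{1561}{18834}$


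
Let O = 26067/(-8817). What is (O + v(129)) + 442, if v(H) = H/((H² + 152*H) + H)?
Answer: 363881357/828798 ≈ 439.05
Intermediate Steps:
v(H) = H/(H² + 153*H)
O = -8689/2939 (O = 26067*(-1/8817) = -8689/2939 ≈ -2.9564)
(O + v(129)) + 442 = (-8689/2939 + 1/(153 + 129)) + 442 = (-8689/2939 + 1/282) + 442 = -2447359/828798 + 442 = 363881357/828798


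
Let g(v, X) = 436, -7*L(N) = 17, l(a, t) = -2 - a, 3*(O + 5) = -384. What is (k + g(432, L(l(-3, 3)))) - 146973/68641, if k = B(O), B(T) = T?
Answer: 20651250/68641 ≈ 300.86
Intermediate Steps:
O = -133 (O = -5 + (⅓)*(-384) = -5 - 128 = -133)
k = -133
L(N) = -17/7 (L(N) = -⅐*17 = -17/7)
(k + g(432, L(l(-3, 3)))) - 146973/68641 = (-133 + 436) - 146973/68641 = 303 - 146973*1/68641 = 303 - 146973/68641 = 20651250/68641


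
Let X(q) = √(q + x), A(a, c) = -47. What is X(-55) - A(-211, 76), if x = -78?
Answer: 47 + I*√133 ≈ 47.0 + 11.533*I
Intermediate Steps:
X(q) = √(-78 + q) (X(q) = √(q - 78) = √(-78 + q))
X(-55) - A(-211, 76) = √(-78 - 55) - 1*(-47) = √(-133) + 47 = I*√133 + 47 = 47 + I*√133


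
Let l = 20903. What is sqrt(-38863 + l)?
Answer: 2*I*sqrt(4490) ≈ 134.01*I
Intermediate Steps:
sqrt(-38863 + l) = sqrt(-38863 + 20903) = sqrt(-17960) = 2*I*sqrt(4490)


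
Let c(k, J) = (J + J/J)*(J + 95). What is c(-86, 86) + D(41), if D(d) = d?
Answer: 15788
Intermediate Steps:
c(k, J) = (1 + J)*(95 + J) (c(k, J) = (J + 1)*(95 + J) = (1 + J)*(95 + J))
c(-86, 86) + D(41) = (95 + 86**2 + 96*86) + 41 = (95 + 7396 + 8256) + 41 = 15747 + 41 = 15788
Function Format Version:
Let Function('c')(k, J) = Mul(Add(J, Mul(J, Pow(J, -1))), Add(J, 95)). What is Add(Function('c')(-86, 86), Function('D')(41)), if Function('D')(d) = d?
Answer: 15788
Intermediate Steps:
Function('c')(k, J) = Mul(Add(1, J), Add(95, J)) (Function('c')(k, J) = Mul(Add(J, 1), Add(95, J)) = Mul(Add(1, J), Add(95, J)))
Add(Function('c')(-86, 86), Function('D')(41)) = Add(Add(95, Pow(86, 2), Mul(96, 86)), 41) = Add(Add(95, 7396, 8256), 41) = Add(15747, 41) = 15788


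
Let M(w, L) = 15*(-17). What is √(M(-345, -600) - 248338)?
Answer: I*√248593 ≈ 498.59*I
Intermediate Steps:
M(w, L) = -255
√(M(-345, -600) - 248338) = √(-255 - 248338) = √(-248593) = I*√248593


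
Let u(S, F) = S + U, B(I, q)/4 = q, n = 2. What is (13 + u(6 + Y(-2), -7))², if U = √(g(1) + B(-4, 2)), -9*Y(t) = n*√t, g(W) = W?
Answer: 39196/81 - 88*I*√2/9 ≈ 483.9 - 13.828*I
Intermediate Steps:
B(I, q) = 4*q
Y(t) = -2*√t/9
U = 3 (U = √(1 + 4*2) = √(1 + 8) = √9 = 3)
u(S, F) = 3 + S (u(S, F) = S + 3 = 3 + S)
(13 + u(6 + Y(-2), -7))² = (13 + (3 + (6 - 2*I*√2/9)))² = (13 + (9 - 2*I*√2/9))² = (22 - 2*I*√2/9)²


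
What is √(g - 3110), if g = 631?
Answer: I*√2479 ≈ 49.79*I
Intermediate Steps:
√(g - 3110) = √(631 - 3110) = √(-2479) = I*√2479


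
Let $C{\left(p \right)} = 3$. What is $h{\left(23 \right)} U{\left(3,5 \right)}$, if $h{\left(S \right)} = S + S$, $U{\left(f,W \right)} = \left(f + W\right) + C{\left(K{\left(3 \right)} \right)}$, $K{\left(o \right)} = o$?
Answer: $506$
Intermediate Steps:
$U{\left(f,W \right)} = 3 + W + f$ ($U{\left(f,W \right)} = \left(f + W\right) + 3 = \left(W + f\right) + 3 = 3 + W + f$)
$h{\left(S \right)} = 2 S$
$h{\left(23 \right)} U{\left(3,5 \right)} = 2 \cdot 23 \left(3 + 5 + 3\right) = 46 \cdot 11 = 506$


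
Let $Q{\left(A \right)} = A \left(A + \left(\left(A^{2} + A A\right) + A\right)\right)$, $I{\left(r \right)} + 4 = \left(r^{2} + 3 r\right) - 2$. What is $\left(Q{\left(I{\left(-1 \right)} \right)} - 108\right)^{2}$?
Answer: $1008016$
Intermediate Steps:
$I{\left(r \right)} = -6 + r^{2} + 3 r$ ($I{\left(r \right)} = -4 - \left(2 - r^{2} - 3 r\right) = -4 + \left(-2 + r^{2} + 3 r\right) = -6 + r^{2} + 3 r$)
$Q{\left(A \right)} = A \left(2 A + 2 A^{2}\right)$ ($Q{\left(A \right)} = A \left(A + \left(\left(A^{2} + A^{2}\right) + A\right)\right) = A \left(A + \left(2 A^{2} + A\right)\right) = A \left(A + \left(A + 2 A^{2}\right)\right) = A \left(2 A + 2 A^{2}\right)$)
$\left(Q{\left(I{\left(-1 \right)} \right)} - 108\right)^{2} = \left(2 \left(-6 + \left(-1\right)^{2} + 3 \left(-1\right)\right)^{2} \left(1 + \left(-6 + \left(-1\right)^{2} + 3 \left(-1\right)\right)\right) - 108\right)^{2} = \left(2 \left(-6 + 1 - 3\right)^{2} \left(1 - 8\right) - 108\right)^{2} = \left(2 \left(-8\right)^{2} \left(1 - 8\right) - 108\right)^{2} = \left(2 \cdot 64 \left(-7\right) - 108\right)^{2} = \left(-896 - 108\right)^{2} = \left(-1004\right)^{2} = 1008016$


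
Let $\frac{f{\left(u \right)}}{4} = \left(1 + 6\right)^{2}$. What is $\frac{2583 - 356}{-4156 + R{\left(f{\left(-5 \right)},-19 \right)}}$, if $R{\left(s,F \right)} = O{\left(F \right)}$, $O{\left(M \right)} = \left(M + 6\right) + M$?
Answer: $- \frac{2227}{4188} \approx -0.53176$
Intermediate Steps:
$O{\left(M \right)} = 6 + 2 M$ ($O{\left(M \right)} = \left(6 + M\right) + M = 6 + 2 M$)
$f{\left(u \right)} = 196$ ($f{\left(u \right)} = 4 \left(1 + 6\right)^{2} = 4 \cdot 7^{2} = 4 \cdot 49 = 196$)
$R{\left(s,F \right)} = 6 + 2 F$
$\frac{2583 - 356}{-4156 + R{\left(f{\left(-5 \right)},-19 \right)}} = \frac{2583 - 356}{-4156 + \left(6 + 2 \left(-19\right)\right)} = \frac{2227}{-4156 + \left(6 - 38\right)} = \frac{2227}{-4156 - 32} = \frac{2227}{-4188} = 2227 \left(- \frac{1}{4188}\right) = - \frac{2227}{4188}$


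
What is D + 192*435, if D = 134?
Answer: 83654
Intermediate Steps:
D + 192*435 = 134 + 192*435 = 134 + 83520 = 83654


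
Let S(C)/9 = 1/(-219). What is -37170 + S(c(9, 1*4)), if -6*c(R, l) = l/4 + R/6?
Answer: -2713413/73 ≈ -37170.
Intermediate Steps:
c(R, l) = -l/24 - R/36 (c(R, l) = -(l/4 + R/6)/6 = -l/24 - R/36)
S(C) = -3/73 (S(C) = 9/(-219) = 9*(-1/219) = -3/73)
-37170 + S(c(9, 1*4)) = -37170 - 3/73 = -2713413/73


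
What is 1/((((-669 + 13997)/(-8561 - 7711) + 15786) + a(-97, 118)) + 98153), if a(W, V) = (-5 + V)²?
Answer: 1017/128861203 ≈ 7.8922e-6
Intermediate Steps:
1/((((-669 + 13997)/(-8561 - 7711) + 15786) + a(-97, 118)) + 98153) = 1/((((-669 + 13997)/(-8561 - 7711) + 15786) + (-5 + 118)²) + 98153) = 1/(((13328/(-16272) + 15786) + 113²) + 98153) = 1/(((13328*(-1/16272) + 15786) + 12769) + 98153) = 1/(((-833/1017 + 15786) + 12769) + 98153) = 1/((16053529/1017 + 12769) + 98153) = 1/(29039602/1017 + 98153) = 1/(128861203/1017) = 1017/128861203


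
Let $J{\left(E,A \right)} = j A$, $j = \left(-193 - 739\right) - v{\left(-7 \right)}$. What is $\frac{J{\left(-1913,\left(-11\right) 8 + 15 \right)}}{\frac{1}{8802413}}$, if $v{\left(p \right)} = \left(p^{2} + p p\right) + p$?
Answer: $657355400427$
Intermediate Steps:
$v{\left(p \right)} = p + 2 p^{2}$ ($v{\left(p \right)} = \left(p^{2} + p^{2}\right) + p = 2 p^{2} + p = p + 2 p^{2}$)
$j = -1023$ ($j = \left(-193 - 739\right) - - 7 \left(1 + 2 \left(-7\right)\right) = -932 - - 7 \left(1 - 14\right) = -932 - \left(-7\right) \left(-13\right) = -932 - 91 = -1023$)
$J{\left(E,A \right)} = - 1023 A$
$\frac{J{\left(-1913,\left(-11\right) 8 + 15 \right)}}{\frac{1}{8802413}} = \frac{\left(-1023\right) \left(\left(-11\right) 8 + 15\right)}{\frac{1}{8802413}} = - 1023 \left(-88 + 15\right) \frac{1}{\frac{1}{8802413}} = \left(-1023\right) \left(-73\right) 8802413 = 74679 \cdot 8802413 = 657355400427$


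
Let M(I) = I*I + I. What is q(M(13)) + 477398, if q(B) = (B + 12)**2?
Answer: 515034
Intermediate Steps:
M(I) = I + I**2 (M(I) = I**2 + I = I + I**2)
q(B) = (12 + B)**2
q(M(13)) + 477398 = (12 + 13*(1 + 13))**2 + 477398 = (12 + 13*14)**2 + 477398 = (12 + 182)**2 + 477398 = 194**2 + 477398 = 37636 + 477398 = 515034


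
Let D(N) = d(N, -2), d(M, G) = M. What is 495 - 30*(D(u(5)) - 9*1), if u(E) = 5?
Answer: 615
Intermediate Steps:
D(N) = N
495 - 30*(D(u(5)) - 9*1) = 495 - 30*(5 - 9*1) = 495 - 30*(5 - 9) = 495 - 30*(-4) = 495 + 120 = 615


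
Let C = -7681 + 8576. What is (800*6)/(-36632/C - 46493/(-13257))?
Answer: -56952072000/444019189 ≈ -128.26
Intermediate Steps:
C = 895
(800*6)/(-36632/C - 46493/(-13257)) = (800*6)/(-36632/895 - 46493/(-13257)) = 4800/(-36632*1/895 - 46493*(-1/13257)) = 4800/(-36632/895 + 46493/13257) = 4800/(-444019189/11865015) = 4800*(-11865015/444019189) = -56952072000/444019189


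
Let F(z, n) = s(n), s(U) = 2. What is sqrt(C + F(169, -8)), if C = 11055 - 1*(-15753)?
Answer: sqrt(26810) ≈ 163.74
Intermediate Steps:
C = 26808 (C = 11055 + 15753 = 26808)
F(z, n) = 2
sqrt(C + F(169, -8)) = sqrt(26808 + 2) = sqrt(26810)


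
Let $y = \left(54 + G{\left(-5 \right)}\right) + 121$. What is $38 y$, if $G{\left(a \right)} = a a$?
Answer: $7600$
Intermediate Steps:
$G{\left(a \right)} = a^{2}$
$y = 200$ ($y = \left(54 + \left(-5\right)^{2}\right) + 121 = \left(54 + 25\right) + 121 = 79 + 121 = 200$)
$38 y = 38 \cdot 200 = 7600$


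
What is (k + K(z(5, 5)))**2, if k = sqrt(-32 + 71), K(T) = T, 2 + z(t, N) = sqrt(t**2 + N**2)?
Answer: (-2 + sqrt(39) + 5*sqrt(2))**2 ≈ 128.05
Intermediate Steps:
z(t, N) = -2 + sqrt(N**2 + t**2) (z(t, N) = -2 + sqrt(t**2 + N**2) = -2 + sqrt(N**2 + t**2))
k = sqrt(39) ≈ 6.2450
(k + K(z(5, 5)))**2 = (sqrt(39) + (-2 + sqrt(5**2 + 5**2)))**2 = (sqrt(39) + (-2 + sqrt(25 + 25)))**2 = (sqrt(39) + (-2 + sqrt(50)))**2 = (sqrt(39) + (-2 + 5*sqrt(2)))**2 = (-2 + sqrt(39) + 5*sqrt(2))**2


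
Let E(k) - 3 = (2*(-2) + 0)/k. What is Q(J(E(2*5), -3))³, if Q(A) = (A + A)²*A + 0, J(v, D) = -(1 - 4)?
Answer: 1259712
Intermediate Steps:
E(k) = 3 - 4/k (E(k) = 3 + (2*(-2) + 0)/k = 3 + (-4 + 0)/k = 3 - 4/k)
J(v, D) = 3 (J(v, D) = -1*(-3) = 3)
Q(A) = 4*A³ (Q(A) = (2*A)²*A + 0 = (4*A²)*A + 0 = 4*A³ + 0 = 4*A³)
Q(J(E(2*5), -3))³ = (4*3³)³ = (4*27)³ = 108³ = 1259712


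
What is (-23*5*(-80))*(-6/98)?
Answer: -27600/49 ≈ -563.27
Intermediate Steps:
(-23*5*(-80))*(-6/98) = (-115*(-80))*(-6*1/98) = 9200*(-3/49) = -27600/49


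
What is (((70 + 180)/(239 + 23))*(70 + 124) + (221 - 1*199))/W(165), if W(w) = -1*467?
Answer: -27132/61177 ≈ -0.44350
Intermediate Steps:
W(w) = -467
(((70 + 180)/(239 + 23))*(70 + 124) + (221 - 1*199))/W(165) = (((70 + 180)/(239 + 23))*(70 + 124) + (221 - 1*199))/(-467) = ((250/262)*194 + (221 - 199))*(-1/467) = ((250*(1/262))*194 + 22)*(-1/467) = ((125/131)*194 + 22)*(-1/467) = (24250/131 + 22)*(-1/467) = (27132/131)*(-1/467) = -27132/61177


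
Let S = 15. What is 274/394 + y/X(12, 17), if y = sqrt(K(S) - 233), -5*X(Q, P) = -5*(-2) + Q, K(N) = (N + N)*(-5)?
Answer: 137/197 - 5*I*sqrt(383)/22 ≈ 0.69543 - 4.4478*I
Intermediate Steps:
K(N) = -10*N (K(N) = (2*N)*(-5) = -10*N)
X(Q, P) = -2 - Q/5 (X(Q, P) = -(-5*(-2) + Q)/5 = -(10 + Q)/5 = -2 - Q/5)
y = I*sqrt(383) (y = sqrt(-10*15 - 233) = sqrt(-150 - 233) = sqrt(-383) = I*sqrt(383) ≈ 19.57*I)
274/394 + y/X(12, 17) = 274/394 + (I*sqrt(383))/(-2 - 1/5*12) = 274*(1/394) + (I*sqrt(383))/(-2 - 12/5) = 137/197 + (I*sqrt(383))/(-22/5) = 137/197 + (I*sqrt(383))*(-5/22) = 137/197 - 5*I*sqrt(383)/22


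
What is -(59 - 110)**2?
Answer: -2601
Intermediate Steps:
-(59 - 110)**2 = -1*(-51)**2 = -1*2601 = -2601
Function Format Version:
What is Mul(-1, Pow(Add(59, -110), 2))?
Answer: -2601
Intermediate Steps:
Mul(-1, Pow(Add(59, -110), 2)) = Mul(-1, Pow(-51, 2)) = Mul(-1, 2601) = -2601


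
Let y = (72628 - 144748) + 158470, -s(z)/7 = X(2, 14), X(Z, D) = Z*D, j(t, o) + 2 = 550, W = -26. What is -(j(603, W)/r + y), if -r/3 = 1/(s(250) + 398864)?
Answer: 218211014/3 ≈ 7.2737e+7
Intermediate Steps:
j(t, o) = 548 (j(t, o) = -2 + 550 = 548)
X(Z, D) = D*Z
s(z) = -196 (s(z) = -98*2 = -7*28 = -196)
y = 86350 (y = -72120 + 158470 = 86350)
r = -3/398668 (r = -3/(-196 + 398864) = -3/398668 ≈ -7.5251e-6)
-(j(603, W)/r + y) = -(548/(-3/398668) + 86350) = -(548*(-398668/3) + 86350) = -(-218470064/3 + 86350) = -1*(-218211014/3) = 218211014/3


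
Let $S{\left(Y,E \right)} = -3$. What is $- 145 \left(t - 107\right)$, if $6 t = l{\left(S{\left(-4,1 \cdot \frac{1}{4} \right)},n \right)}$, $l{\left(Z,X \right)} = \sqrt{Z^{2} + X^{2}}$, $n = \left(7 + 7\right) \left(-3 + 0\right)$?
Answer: $15515 - \frac{145 \sqrt{197}}{2} \approx 14497.0$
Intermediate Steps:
$n = -42$ ($n = 14 \left(-3\right) = -42$)
$l{\left(Z,X \right)} = \sqrt{X^{2} + Z^{2}}$
$t = \frac{\sqrt{197}}{2}$ ($t = \frac{\sqrt{\left(-42\right)^{2} + \left(-3\right)^{2}}}{6} = \frac{\sqrt{1764 + 9}}{6} = \frac{\sqrt{1773}}{6} = \frac{3 \sqrt{197}}{6} = \frac{\sqrt{197}}{2} \approx 7.0178$)
$- 145 \left(t - 107\right) = - 145 \left(\frac{\sqrt{197}}{2} - 107\right) = - 145 \left(-107 + \frac{\sqrt{197}}{2}\right) = 15515 - \frac{145 \sqrt{197}}{2}$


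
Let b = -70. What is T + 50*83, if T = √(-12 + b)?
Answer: 4150 + I*√82 ≈ 4150.0 + 9.0554*I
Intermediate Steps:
T = I*√82 (T = √(-12 - 70) = √(-82) = I*√82 ≈ 9.0554*I)
T + 50*83 = I*√82 + 50*83 = I*√82 + 4150 = 4150 + I*√82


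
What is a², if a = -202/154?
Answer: 10201/5929 ≈ 1.7205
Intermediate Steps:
a = -101/77 (a = -202*1/154 = -101/77 ≈ -1.3117)
a² = (-101/77)² = 10201/5929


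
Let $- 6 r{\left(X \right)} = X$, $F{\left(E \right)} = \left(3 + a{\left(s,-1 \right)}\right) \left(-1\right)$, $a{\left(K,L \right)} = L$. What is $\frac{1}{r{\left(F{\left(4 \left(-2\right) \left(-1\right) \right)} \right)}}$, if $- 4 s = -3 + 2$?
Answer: $3$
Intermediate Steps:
$s = \frac{1}{4}$ ($s = - \frac{-3 + 2}{4} = \left(- \frac{1}{4}\right) \left(-1\right) = \frac{1}{4} \approx 0.25$)
$F{\left(E \right)} = -2$ ($F{\left(E \right)} = \left(3 - 1\right) \left(-1\right) = 2 \left(-1\right) = -2$)
$r{\left(X \right)} = - \frac{X}{6}$
$\frac{1}{r{\left(F{\left(4 \left(-2\right) \left(-1\right) \right)} \right)}} = \frac{1}{\left(- \frac{1}{6}\right) \left(-2\right)} = \frac{1}{\frac{1}{3}} = 3$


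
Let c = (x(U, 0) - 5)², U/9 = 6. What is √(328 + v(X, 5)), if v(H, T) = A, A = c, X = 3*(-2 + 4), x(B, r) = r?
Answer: √353 ≈ 18.788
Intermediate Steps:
U = 54 (U = 9*6 = 54)
c = 25 (c = (0 - 5)² = (-5)² = 25)
X = 6 (X = 3*2 = 6)
A = 25
v(H, T) = 25
√(328 + v(X, 5)) = √(328 + 25) = √353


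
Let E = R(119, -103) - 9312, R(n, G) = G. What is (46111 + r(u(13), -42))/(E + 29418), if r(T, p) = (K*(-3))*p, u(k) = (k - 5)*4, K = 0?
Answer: 46111/20003 ≈ 2.3052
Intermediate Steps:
u(k) = -20 + 4*k (u(k) = (-5 + k)*4 = -20 + 4*k)
r(T, p) = 0 (r(T, p) = (0*(-3))*p = 0*p = 0)
E = -9415 (E = -103 - 9312 = -9415)
(46111 + r(u(13), -42))/(E + 29418) = (46111 + 0)/(-9415 + 29418) = 46111/20003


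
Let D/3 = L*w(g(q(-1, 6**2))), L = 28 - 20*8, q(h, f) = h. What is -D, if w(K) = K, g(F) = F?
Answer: -396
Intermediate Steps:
L = -132 (L = 28 - 160 = -132)
D = 396 (D = 3*(-132*(-1)) = 3*132 = 396)
-D = -1*396 = -396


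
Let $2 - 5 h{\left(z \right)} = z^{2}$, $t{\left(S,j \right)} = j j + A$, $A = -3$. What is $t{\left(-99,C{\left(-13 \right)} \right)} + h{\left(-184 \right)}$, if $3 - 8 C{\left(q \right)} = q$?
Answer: $- \frac{33849}{5} \approx -6769.8$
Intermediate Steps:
$C{\left(q \right)} = \frac{3}{8} - \frac{q}{8}$
$t{\left(S,j \right)} = -3 + j^{2}$ ($t{\left(S,j \right)} = j j - 3 = j^{2} - 3 = -3 + j^{2}$)
$h{\left(z \right)} = \frac{2}{5} - \frac{z^{2}}{5}$
$t{\left(-99,C{\left(-13 \right)} \right)} + h{\left(-184 \right)} = \left(-3 + \left(\frac{3}{8} - - \frac{13}{8}\right)^{2}\right) + \left(\frac{2}{5} - \frac{\left(-184\right)^{2}}{5}\right) = \left(-3 + \left(\frac{3}{8} + \frac{13}{8}\right)^{2}\right) + \left(\frac{2}{5} - \frac{33856}{5}\right) = \left(-3 + 2^{2}\right) + \left(\frac{2}{5} - \frac{33856}{5}\right) = \left(-3 + 4\right) - \frac{33854}{5} = 1 - \frac{33854}{5} = - \frac{33849}{5}$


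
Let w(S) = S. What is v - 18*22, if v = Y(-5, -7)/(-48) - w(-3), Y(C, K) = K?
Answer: -18857/48 ≈ -392.85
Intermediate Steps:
v = 151/48 (v = -7/(-48) - 1*(-3) = -7*(-1/48) + 3 = 7/48 + 3 = 151/48 ≈ 3.1458)
v - 18*22 = 151/48 - 18*22 = 151/48 - 396 = -18857/48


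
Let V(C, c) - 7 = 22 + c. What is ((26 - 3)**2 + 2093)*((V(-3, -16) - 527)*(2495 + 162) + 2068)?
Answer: -3575437860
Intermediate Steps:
V(C, c) = 29 + c (V(C, c) = 7 + (22 + c) = 29 + c)
((26 - 3)**2 + 2093)*((V(-3, -16) - 527)*(2495 + 162) + 2068) = ((26 - 3)**2 + 2093)*(((29 - 16) - 527)*(2495 + 162) + 2068) = (23**2 + 2093)*((13 - 527)*2657 + 2068) = (529 + 2093)*(-514*2657 + 2068) = 2622*(-1365698 + 2068) = 2622*(-1363630) = -3575437860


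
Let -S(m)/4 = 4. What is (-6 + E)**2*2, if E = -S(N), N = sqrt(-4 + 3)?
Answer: 200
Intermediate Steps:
N = I (N = sqrt(-1) = I ≈ 1.0*I)
S(m) = -16 (S(m) = -4*4 = -16)
E = 16 (E = -1*(-16) = 16)
(-6 + E)**2*2 = (-6 + 16)**2*2 = 10**2*2 = 100*2 = 200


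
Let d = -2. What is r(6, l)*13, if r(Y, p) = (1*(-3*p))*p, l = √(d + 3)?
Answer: -39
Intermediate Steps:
l = 1 (l = √(-2 + 3) = √1 = 1)
r(Y, p) = -3*p² (r(Y, p) = (-3*p)*p = -3*p²)
r(6, l)*13 = -3*1²*13 = -3*1*13 = -3*13 = -39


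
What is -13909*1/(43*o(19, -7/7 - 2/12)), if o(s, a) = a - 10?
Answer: 83454/2881 ≈ 28.967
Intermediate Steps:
o(s, a) = -10 + a
-13909*1/(43*o(19, -7/7 - 2/12)) = -13909*1/(43*(-10 + (-7/7 - 2/12))) = -13909*1/(43*(-10 + (-7*1/7 - 2*1/12))) = -13909*1/(43*(-10 + (-1 - 1/6))) = -13909*1/(43*(-10 - 7/6)) = -13909/((-67/6*43)) = -13909/(-2881/6) = -13909*(-6/2881) = 83454/2881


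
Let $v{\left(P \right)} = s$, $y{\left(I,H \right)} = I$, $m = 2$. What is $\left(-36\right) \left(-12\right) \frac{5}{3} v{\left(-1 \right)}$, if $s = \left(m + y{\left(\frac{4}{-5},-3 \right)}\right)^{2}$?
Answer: $\frac{5184}{5} \approx 1036.8$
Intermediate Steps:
$s = \frac{36}{25}$ ($s = \left(2 + \frac{4}{-5}\right)^{2} = \left(2 + 4 \left(- \frac{1}{5}\right)\right)^{2} = \left(2 - \frac{4}{5}\right)^{2} = \left(\frac{6}{5}\right)^{2} = \frac{36}{25} \approx 1.44$)
$v{\left(P \right)} = \frac{36}{25}$
$\left(-36\right) \left(-12\right) \frac{5}{3} v{\left(-1 \right)} = \left(-36\right) \left(-12\right) \frac{5}{3} \cdot \frac{36}{25} = 432 \cdot 5 \cdot \frac{1}{3} \cdot \frac{36}{25} = 432 \cdot \frac{5}{3} \cdot \frac{36}{25} = 432 \cdot \frac{12}{5} = \frac{5184}{5}$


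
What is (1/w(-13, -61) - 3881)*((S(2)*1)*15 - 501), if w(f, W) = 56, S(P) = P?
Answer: 102364785/56 ≈ 1.8279e+6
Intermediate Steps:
(1/w(-13, -61) - 3881)*((S(2)*1)*15 - 501) = (1/56 - 3881)*((2*1)*15 - 501) = (1/56 - 3881)*(2*15 - 501) = -217335*(30 - 501)/56 = -217335/56*(-471) = 102364785/56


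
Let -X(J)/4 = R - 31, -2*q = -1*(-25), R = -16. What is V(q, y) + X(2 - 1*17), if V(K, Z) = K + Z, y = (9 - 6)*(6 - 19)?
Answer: 273/2 ≈ 136.50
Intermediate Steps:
y = -39 (y = 3*(-13) = -39)
q = -25/2 (q = -(-1)*(-25)/2 = -1/2*25 = -25/2 ≈ -12.500)
X(J) = 188 (X(J) = -4*(-16 - 31) = -4*(-47) = 188)
V(q, y) + X(2 - 1*17) = (-25/2 - 39) + 188 = -103/2 + 188 = 273/2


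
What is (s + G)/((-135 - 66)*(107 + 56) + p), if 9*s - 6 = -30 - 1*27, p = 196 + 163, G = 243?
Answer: -178/24303 ≈ -0.0073242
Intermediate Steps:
p = 359
s = -17/3 (s = 2/3 + (-30 - 1*27)/9 = 2/3 + (-30 - 27)/9 = 2/3 + (1/9)*(-57) = 2/3 - 19/3 = -17/3 ≈ -5.6667)
(s + G)/((-135 - 66)*(107 + 56) + p) = (-17/3 + 243)/((-135 - 66)*(107 + 56) + 359) = 712/(3*(-201*163 + 359)) = 712/(3*(-32763 + 359)) = (712/3)/(-32404) = (712/3)*(-1/32404) = -178/24303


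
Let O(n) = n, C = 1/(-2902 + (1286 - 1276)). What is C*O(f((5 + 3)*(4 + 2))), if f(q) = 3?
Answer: -1/964 ≈ -0.0010373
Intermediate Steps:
C = -1/2892 (C = 1/(-2902 + 10) = 1/(-2892) = -1/2892 ≈ -0.00034578)
C*O(f((5 + 3)*(4 + 2))) = -1/2892*3 = -1/964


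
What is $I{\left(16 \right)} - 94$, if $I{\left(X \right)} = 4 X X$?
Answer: $930$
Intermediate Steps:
$I{\left(X \right)} = 4 X^{2}$
$I{\left(16 \right)} - 94 = 4 \cdot 16^{2} - 94 = 4 \cdot 256 - 94 = 1024 - 94 = 930$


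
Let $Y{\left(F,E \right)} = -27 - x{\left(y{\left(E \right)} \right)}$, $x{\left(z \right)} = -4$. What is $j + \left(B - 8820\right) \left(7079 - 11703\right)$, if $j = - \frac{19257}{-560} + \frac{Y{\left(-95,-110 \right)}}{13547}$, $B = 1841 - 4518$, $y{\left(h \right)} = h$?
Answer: $\frac{2505001091619}{47120} \approx 5.3162 \cdot 10^{7}$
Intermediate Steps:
$Y{\left(F,E \right)} = -23$ ($Y{\left(F,E \right)} = -27 - -4 = -27 + 4 = -23$)
$B = -2677$
$j = \frac{1620259}{47120}$ ($j = - \frac{19257}{-560} - \frac{23}{13547} = \left(-19257\right) \left(- \frac{1}{560}\right) - \frac{1}{589} = \frac{2751}{80} - \frac{1}{589} = \frac{1620259}{47120} \approx 34.386$)
$j + \left(B - 8820\right) \left(7079 - 11703\right) = \frac{1620259}{47120} + \left(-2677 - 8820\right) \left(7079 - 11703\right) = \frac{1620259}{47120} - -53162128 = \frac{1620259}{47120} + 53162128 = \frac{2505001091619}{47120}$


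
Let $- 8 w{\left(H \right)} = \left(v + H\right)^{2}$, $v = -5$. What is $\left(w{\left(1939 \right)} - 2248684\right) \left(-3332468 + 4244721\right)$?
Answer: $- \frac{4955775195621}{2} \approx -2.4779 \cdot 10^{12}$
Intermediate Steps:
$w{\left(H \right)} = - \frac{\left(-5 + H\right)^{2}}{8}$
$\left(w{\left(1939 \right)} - 2248684\right) \left(-3332468 + 4244721\right) = \left(- \frac{\left(-5 + 1939\right)^{2}}{8} - 2248684\right) \left(-3332468 + 4244721\right) = \left(- \frac{1934^{2}}{8} - 2248684\right) 912253 = \left(\left(- \frac{1}{8}\right) 3740356 - 2248684\right) 912253 = \left(- \frac{935089}{2} - 2248684\right) 912253 = \left(- \frac{5432457}{2}\right) 912253 = - \frac{4955775195621}{2}$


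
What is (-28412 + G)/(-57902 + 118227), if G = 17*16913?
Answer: 259109/60325 ≈ 4.2952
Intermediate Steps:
G = 287521
(-28412 + G)/(-57902 + 118227) = (-28412 + 287521)/(-57902 + 118227) = 259109/60325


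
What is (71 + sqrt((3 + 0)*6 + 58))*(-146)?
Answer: -10366 - 292*sqrt(19) ≈ -11639.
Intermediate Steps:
(71 + sqrt((3 + 0)*6 + 58))*(-146) = (71 + sqrt(3*6 + 58))*(-146) = (71 + sqrt(18 + 58))*(-146) = (71 + sqrt(76))*(-146) = (71 + 2*sqrt(19))*(-146) = -10366 - 292*sqrt(19)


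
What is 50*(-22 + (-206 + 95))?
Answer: -6650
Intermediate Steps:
50*(-22 + (-206 + 95)) = 50*(-22 - 111) = 50*(-133) = -6650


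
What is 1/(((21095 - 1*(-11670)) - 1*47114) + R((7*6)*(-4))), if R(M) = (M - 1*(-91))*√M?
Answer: I/(-14349*I + 154*√42) ≈ -6.9356e-5 + 4.824e-6*I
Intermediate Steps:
R(M) = √M*(91 + M) (R(M) = (M + 91)*√M = (91 + M)*√M = √M*(91 + M))
1/(((21095 - 1*(-11670)) - 1*47114) + R((7*6)*(-4))) = 1/(((21095 - 1*(-11670)) - 1*47114) + √((7*6)*(-4))*(91 + (7*6)*(-4))) = 1/(((21095 + 11670) - 47114) + √(42*(-4))*(91 + 42*(-4))) = 1/((32765 - 47114) + √(-168)*(91 - 168)) = 1/(-14349 + (2*I*√42)*(-77)) = 1/(-14349 - 154*I*√42)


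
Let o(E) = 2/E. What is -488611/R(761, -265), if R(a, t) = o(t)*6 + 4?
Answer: -129481915/1048 ≈ -1.2355e+5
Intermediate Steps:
R(a, t) = 4 + 12/t (R(a, t) = (2/t)*6 + 4 = 12/t + 4 = 4 + 12/t)
-488611/R(761, -265) = -488611/(4 + 12/(-265)) = -488611/(4 + 12*(-1/265)) = -488611/(4 - 12/265) = -488611/1048/265 = -488611*265/1048 = -129481915/1048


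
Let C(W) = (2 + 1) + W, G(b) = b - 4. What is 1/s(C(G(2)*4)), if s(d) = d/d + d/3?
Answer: -3/2 ≈ -1.5000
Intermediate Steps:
G(b) = -4 + b
C(W) = 3 + W
s(d) = 1 + d/3 (s(d) = 1 + d*(⅓) = 1 + d/3)
1/s(C(G(2)*4)) = 1/(1 + (3 + (-4 + 2)*4)/3) = 1/(1 + (3 - 2*4)/3) = 1/(1 + (3 - 8)/3) = 1/(1 + (⅓)*(-5)) = 1/(1 - 5/3) = 1/(-⅔) = -3/2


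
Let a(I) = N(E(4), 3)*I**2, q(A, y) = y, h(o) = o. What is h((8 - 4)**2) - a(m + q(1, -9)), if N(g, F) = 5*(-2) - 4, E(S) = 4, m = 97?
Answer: 108432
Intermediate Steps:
N(g, F) = -14 (N(g, F) = -10 - 4 = -14)
a(I) = -14*I**2
h((8 - 4)**2) - a(m + q(1, -9)) = (8 - 4)**2 - (-14)*(97 - 9)**2 = 4**2 - (-14)*88**2 = 16 - (-14)*7744 = 16 - 1*(-108416) = 16 + 108416 = 108432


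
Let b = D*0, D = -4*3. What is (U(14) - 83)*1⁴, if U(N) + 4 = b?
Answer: -87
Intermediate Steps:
D = -12
b = 0 (b = -12*0 = 0)
U(N) = -4 (U(N) = -4 + 0 = -4)
(U(14) - 83)*1⁴ = (-4 - 83)*1⁴ = -87*1 = -87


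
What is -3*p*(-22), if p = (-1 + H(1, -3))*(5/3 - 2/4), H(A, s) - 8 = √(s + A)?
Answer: 539 + 77*I*√2 ≈ 539.0 + 108.89*I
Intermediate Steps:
H(A, s) = 8 + √(A + s) (H(A, s) = 8 + √(s + A) = 8 + √(A + s))
p = 49/6 + 7*I*√2/6 (p = (-1 + (8 + √(1 - 3)))*(5/3 - 2/4) = (-1 + (8 + √(-2)))*(5*(⅓) - 2*¼) = (-1 + (8 + I*√2))*(5/3 - ½) = (7 + I*√2)*(7/6) = 49/6 + 7*I*√2/6 ≈ 8.1667 + 1.6499*I)
-3*p*(-22) = -3*(49/6 + 7*I*√2/6)*(-22) = (-49/2 - 7*I*√2/2)*(-22) = 539 + 77*I*√2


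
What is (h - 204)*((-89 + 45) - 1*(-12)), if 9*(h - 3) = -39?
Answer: 19712/3 ≈ 6570.7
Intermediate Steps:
h = -4/3 (h = 3 + (⅑)*(-39) = 3 - 13/3 = -4/3 ≈ -1.3333)
(h - 204)*((-89 + 45) - 1*(-12)) = (-4/3 - 204)*((-89 + 45) - 1*(-12)) = -616*(-44 + 12)/3 = -616/3*(-32) = 19712/3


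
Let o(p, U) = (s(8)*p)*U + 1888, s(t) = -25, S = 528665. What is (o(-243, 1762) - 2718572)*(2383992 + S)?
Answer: 23264748757162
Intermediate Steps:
o(p, U) = 1888 - 25*U*p (o(p, U) = (-25*p)*U + 1888 = -25*U*p + 1888 = 1888 - 25*U*p)
(o(-243, 1762) - 2718572)*(2383992 + S) = ((1888 - 25*1762*(-243)) - 2718572)*(2383992 + 528665) = ((1888 + 10704150) - 2718572)*2912657 = (10706038 - 2718572)*2912657 = 7987466*2912657 = 23264748757162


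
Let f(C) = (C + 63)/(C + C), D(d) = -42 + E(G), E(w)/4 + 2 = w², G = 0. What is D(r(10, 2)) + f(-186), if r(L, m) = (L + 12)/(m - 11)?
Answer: -6159/124 ≈ -49.669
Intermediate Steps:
r(L, m) = (12 + L)/(-11 + m)
E(w) = -8 + 4*w²
D(d) = -50 (D(d) = -42 + (-8 + 4*0²) = -42 + (-8 + 4*0) = -42 + (-8 + 0) = -42 - 8 = -50)
f(C) = (63 + C)/(2*C) (f(C) = (63 + C)/((2*C)) = (63 + C)*(1/(2*C)) = (63 + C)/(2*C))
D(r(10, 2)) + f(-186) = -50 + (½)*(63 - 186)/(-186) = -50 + (½)*(-1/186)*(-123) = -50 + 41/124 = -6159/124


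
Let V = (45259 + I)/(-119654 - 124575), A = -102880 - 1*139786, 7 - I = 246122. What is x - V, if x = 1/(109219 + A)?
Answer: -26803874861/32591627363 ≈ -0.82242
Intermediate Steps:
I = -246115 (I = 7 - 1*246122 = 7 - 246122 = -246115)
A = -242666 (A = -102880 - 139786 = -242666)
x = -1/133447 (x = 1/(109219 - 242666) = 1/(-133447) = -1/133447 ≈ -7.4936e-6)
V = 200856/244229 (V = (45259 - 246115)/(-119654 - 124575) = -200856/(-244229) = -200856*(-1/244229) = 200856/244229 ≈ 0.82241)
x - V = -1/133447 - 1*200856/244229 = -1/133447 - 200856/244229 = -26803874861/32591627363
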